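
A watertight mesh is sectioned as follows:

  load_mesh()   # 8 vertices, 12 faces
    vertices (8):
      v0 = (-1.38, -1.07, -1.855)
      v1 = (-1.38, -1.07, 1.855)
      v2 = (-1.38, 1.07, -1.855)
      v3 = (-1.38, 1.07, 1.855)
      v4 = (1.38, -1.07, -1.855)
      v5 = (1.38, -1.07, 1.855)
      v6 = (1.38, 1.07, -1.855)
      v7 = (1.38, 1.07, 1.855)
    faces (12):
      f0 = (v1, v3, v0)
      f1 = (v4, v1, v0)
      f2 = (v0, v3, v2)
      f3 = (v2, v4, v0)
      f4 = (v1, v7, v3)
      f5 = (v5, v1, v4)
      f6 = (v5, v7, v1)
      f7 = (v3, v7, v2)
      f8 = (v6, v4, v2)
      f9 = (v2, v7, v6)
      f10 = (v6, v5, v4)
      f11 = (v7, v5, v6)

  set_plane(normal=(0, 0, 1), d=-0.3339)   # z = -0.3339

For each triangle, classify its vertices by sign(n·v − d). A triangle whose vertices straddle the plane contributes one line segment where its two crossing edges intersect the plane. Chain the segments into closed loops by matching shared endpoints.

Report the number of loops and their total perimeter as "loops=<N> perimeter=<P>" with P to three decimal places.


Straddling triangles (8 of 12):
  (v1,v3,v0) [++-] → (-1.38, -0.1926, -0.3339)–(-1.38, -1.07, -0.3339)  len=0.8774
  (v4,v1,v0) [-+-] → (0.2484, -1.07, -0.3339)–(-1.38, -1.07, -0.3339)  len=1.6284
  (v0,v3,v2) [-+-] → (-1.38, -0.1926, -0.3339)–(-1.38, 1.07, -0.3339)  len=1.2626
  (v5,v1,v4) [++-] → (0.2484, -1.07, -0.3339)–(1.38, -1.07, -0.3339)  len=1.1316
  (v3,v7,v2) [++-] → (-0.2484, 1.07, -0.3339)–(-1.38, 1.07, -0.3339)  len=1.1316
  (v2,v7,v6) [-+-] → (-0.2484, 1.07, -0.3339)–(1.38, 1.07, -0.3339)  len=1.6284
  (v6,v5,v4) [-+-] → (1.38, 0.1926, -0.3339)–(1.38, -1.07, -0.3339)  len=1.2626
  (v7,v5,v6) [++-] → (1.38, 0.1926, -0.3339)–(1.38, 1.07, -0.3339)  len=0.8774

Chained into 1 loop(s):
  loop 1: 8 segments, perimeter = 9.8000
Total perimeter = 9.800

loops=1 perimeter=9.800


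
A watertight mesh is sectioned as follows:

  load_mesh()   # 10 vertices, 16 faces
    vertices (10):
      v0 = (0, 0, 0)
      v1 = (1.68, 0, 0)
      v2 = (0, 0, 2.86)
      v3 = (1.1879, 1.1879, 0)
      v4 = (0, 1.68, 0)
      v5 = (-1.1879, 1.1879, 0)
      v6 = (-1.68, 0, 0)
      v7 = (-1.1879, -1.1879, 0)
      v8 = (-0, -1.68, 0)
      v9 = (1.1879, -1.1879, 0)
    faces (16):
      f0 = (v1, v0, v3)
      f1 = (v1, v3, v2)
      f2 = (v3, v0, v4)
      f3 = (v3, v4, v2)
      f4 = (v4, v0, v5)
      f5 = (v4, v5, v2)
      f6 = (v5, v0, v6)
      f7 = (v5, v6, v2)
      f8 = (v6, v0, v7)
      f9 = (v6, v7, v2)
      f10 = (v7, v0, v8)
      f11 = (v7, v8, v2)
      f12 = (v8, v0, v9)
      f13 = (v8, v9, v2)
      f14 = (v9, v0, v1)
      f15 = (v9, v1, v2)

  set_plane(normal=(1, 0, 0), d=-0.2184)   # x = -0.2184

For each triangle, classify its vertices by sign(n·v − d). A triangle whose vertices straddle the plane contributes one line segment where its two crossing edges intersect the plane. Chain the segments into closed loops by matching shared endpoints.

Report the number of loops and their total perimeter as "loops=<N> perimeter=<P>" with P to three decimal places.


Straddling triangles (8 of 16):
  (v4,v0,v5) [++-] → (-0.2184, 0.2184, 0)–(-0.2184, 1.58953, 0)  len=1.3711
  (v4,v5,v2) [+-+] → (-0.2184, 1.58953, 0)–(-0.2184, 0.2184, 2.33418)  len=2.7071
  (v5,v0,v6) [-+-] → (-0.2184, 0.2184, 0)–(-0.2184, 0, 0)  len=0.2184
  (v5,v6,v2) [--+] → (-0.2184, 0, 2.4882)–(-0.2184, 0.2184, 2.33418)  len=0.2672
  (v6,v0,v7) [-+-] → (-0.2184, 0, 0)–(-0.2184, -0.2184, 0)  len=0.2184
  (v6,v7,v2) [--+] → (-0.2184, -0.2184, 2.33418)–(-0.2184, 0, 2.4882)  len=0.2672
  (v7,v0,v8) [-++] → (-0.2184, -0.2184, 0)–(-0.2184, -1.58953, 0)  len=1.3711
  (v7,v8,v2) [-++] → (-0.2184, -1.58953, 0)–(-0.2184, -0.2184, 2.33418)  len=2.7071

Chained into 1 loop(s):
  loop 1: 8 segments, perimeter = 9.1277
Total perimeter = 9.128

loops=1 perimeter=9.128


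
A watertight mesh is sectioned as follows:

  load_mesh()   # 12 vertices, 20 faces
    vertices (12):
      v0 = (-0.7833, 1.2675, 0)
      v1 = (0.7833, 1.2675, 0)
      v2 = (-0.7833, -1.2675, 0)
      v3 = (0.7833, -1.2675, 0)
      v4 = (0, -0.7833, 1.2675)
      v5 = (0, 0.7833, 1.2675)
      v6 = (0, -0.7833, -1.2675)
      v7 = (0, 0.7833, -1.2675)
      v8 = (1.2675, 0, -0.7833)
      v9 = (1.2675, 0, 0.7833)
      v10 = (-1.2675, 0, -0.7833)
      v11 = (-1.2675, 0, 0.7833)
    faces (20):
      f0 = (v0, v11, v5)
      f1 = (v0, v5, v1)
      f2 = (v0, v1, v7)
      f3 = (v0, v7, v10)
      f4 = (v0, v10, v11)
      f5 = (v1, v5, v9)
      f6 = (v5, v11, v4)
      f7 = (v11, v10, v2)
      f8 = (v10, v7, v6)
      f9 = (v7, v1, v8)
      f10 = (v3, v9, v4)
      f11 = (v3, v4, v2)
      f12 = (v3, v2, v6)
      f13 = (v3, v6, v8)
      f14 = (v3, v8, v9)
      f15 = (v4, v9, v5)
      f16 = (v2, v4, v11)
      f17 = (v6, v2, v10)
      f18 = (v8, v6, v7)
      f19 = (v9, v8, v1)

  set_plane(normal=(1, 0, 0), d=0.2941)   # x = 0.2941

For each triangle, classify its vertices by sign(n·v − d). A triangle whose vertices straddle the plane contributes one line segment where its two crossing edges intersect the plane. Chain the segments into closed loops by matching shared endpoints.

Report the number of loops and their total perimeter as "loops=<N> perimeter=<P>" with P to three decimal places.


loops=1 perimeter=7.852

Straddling triangles (10 of 20):
  (v0,v5,v1) [--+] → (0.2941, 0.965099, 0.791601)–(0.2941, 1.2675, 0)  len=0.8474
  (v0,v1,v7) [-+-] → (0.2941, 1.2675, 0)–(0.2941, 0.965099, -0.791601)  len=0.8474
  (v1,v5,v9) [+-+] → (0.2941, 0.965099, 0.791601)–(0.2941, 0.60155, 1.15515)  len=0.5141
  (v7,v1,v8) [-++] → (0.2941, 0.965099, -0.791601)–(0.2941, 0.60155, -1.15515)  len=0.5141
  (v3,v9,v4) [++-] → (0.2941, -0.60155, 1.15515)–(0.2941, -0.965099, 0.791601)  len=0.5141
  (v3,v4,v2) [+--] → (0.2941, -0.965099, 0.791601)–(0.2941, -1.2675, 0)  len=0.8474
  (v3,v2,v6) [+--] → (0.2941, -1.2675, 0)–(0.2941, -0.965099, -0.791601)  len=0.8474
  (v3,v6,v8) [+-+] → (0.2941, -0.965099, -0.791601)–(0.2941, -0.60155, -1.15515)  len=0.5141
  (v4,v9,v5) [-+-] → (0.2941, -0.60155, 1.15515)–(0.2941, 0.60155, 1.15515)  len=1.2031
  (v8,v6,v7) [+--] → (0.2941, -0.60155, -1.15515)–(0.2941, 0.60155, -1.15515)  len=1.2031

Chained into 1 loop(s):
  loop 1: 10 segments, perimeter = 7.8523
Total perimeter = 7.852


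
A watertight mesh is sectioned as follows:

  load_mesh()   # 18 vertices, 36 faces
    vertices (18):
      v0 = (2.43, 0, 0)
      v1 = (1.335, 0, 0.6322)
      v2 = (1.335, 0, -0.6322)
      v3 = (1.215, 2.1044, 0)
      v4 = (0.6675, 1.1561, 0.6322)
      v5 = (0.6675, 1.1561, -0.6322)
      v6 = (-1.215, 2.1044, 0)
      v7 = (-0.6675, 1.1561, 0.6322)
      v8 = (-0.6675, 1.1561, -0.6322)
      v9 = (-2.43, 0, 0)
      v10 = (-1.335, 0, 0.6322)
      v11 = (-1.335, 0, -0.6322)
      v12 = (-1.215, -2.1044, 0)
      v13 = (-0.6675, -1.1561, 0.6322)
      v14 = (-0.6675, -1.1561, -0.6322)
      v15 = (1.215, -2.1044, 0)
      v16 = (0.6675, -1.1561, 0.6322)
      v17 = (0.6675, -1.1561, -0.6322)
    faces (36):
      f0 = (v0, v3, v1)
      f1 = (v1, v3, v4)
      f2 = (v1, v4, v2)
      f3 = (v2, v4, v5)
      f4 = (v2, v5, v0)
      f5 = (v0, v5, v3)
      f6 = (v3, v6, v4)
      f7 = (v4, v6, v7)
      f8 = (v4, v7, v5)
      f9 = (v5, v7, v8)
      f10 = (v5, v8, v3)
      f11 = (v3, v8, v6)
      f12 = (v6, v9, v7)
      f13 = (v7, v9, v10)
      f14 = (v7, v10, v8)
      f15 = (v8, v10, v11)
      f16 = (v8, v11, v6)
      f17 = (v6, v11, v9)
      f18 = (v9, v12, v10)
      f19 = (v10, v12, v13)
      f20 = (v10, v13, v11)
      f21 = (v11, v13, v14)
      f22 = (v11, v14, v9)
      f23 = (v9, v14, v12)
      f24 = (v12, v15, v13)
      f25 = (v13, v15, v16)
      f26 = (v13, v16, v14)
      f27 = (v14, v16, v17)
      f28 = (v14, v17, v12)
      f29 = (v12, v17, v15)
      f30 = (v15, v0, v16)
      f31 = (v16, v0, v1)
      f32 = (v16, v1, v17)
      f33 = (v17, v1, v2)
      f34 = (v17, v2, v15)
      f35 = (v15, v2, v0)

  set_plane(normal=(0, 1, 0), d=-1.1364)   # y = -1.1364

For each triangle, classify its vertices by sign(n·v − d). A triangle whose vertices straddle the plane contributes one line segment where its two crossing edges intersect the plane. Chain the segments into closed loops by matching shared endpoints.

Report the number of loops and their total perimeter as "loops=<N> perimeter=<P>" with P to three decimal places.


Straddling triangles (12 of 36):
  (v9,v12,v10) [+-+] → (-1.77389, -1.1364, 0)–(-1.2702, -1.1364, 0.290805)  len=0.5816
  (v10,v12,v13) [+--] → (-1.2702, -1.1364, 0.290805)–(-0.678874, -1.1364, 0.6322)  len=0.6828
  (v10,v13,v11) [+-+] → (-0.678874, -1.1364, 0.6322)–(-0.678874, -1.1364, 0.610655)  len=0.0215
  (v11,v13,v14) [+--] → (-0.678874, -1.1364, 0.610655)–(-0.678874, -1.1364, -0.6322)  len=1.2429
  (v11,v14,v9) [+-+] → (-0.678874, -1.1364, -0.6322)–(-0.697533, -1.1364, -0.621427)  len=0.0215
  (v9,v14,v12) [+--] → (-0.697533, -1.1364, -0.621427)–(-1.77389, -1.1364, 0)  len=1.2429
  (v15,v0,v16) [-+-] → (1.77389, -1.1364, 0)–(0.697533, -1.1364, 0.621427)  len=1.2429
  (v16,v0,v1) [-++] → (0.697533, -1.1364, 0.621427)–(0.678874, -1.1364, 0.6322)  len=0.0215
  (v16,v1,v17) [-+-] → (0.678874, -1.1364, 0.6322)–(0.678874, -1.1364, -0.610655)  len=1.2429
  (v17,v1,v2) [-++] → (0.678874, -1.1364, -0.610655)–(0.678874, -1.1364, -0.6322)  len=0.0215
  (v17,v2,v15) [-+-] → (0.678874, -1.1364, -0.6322)–(1.2702, -1.1364, -0.290805)  len=0.6828
  (v15,v2,v0) [-++] → (1.2702, -1.1364, -0.290805)–(1.77389, -1.1364, 0)  len=0.5816

Chained into 2 loop(s):
  loop 1: 6 segments, perimeter = 3.7932
  loop 2: 6 segments, perimeter = 3.7932
Total perimeter = 7.586

loops=2 perimeter=7.586


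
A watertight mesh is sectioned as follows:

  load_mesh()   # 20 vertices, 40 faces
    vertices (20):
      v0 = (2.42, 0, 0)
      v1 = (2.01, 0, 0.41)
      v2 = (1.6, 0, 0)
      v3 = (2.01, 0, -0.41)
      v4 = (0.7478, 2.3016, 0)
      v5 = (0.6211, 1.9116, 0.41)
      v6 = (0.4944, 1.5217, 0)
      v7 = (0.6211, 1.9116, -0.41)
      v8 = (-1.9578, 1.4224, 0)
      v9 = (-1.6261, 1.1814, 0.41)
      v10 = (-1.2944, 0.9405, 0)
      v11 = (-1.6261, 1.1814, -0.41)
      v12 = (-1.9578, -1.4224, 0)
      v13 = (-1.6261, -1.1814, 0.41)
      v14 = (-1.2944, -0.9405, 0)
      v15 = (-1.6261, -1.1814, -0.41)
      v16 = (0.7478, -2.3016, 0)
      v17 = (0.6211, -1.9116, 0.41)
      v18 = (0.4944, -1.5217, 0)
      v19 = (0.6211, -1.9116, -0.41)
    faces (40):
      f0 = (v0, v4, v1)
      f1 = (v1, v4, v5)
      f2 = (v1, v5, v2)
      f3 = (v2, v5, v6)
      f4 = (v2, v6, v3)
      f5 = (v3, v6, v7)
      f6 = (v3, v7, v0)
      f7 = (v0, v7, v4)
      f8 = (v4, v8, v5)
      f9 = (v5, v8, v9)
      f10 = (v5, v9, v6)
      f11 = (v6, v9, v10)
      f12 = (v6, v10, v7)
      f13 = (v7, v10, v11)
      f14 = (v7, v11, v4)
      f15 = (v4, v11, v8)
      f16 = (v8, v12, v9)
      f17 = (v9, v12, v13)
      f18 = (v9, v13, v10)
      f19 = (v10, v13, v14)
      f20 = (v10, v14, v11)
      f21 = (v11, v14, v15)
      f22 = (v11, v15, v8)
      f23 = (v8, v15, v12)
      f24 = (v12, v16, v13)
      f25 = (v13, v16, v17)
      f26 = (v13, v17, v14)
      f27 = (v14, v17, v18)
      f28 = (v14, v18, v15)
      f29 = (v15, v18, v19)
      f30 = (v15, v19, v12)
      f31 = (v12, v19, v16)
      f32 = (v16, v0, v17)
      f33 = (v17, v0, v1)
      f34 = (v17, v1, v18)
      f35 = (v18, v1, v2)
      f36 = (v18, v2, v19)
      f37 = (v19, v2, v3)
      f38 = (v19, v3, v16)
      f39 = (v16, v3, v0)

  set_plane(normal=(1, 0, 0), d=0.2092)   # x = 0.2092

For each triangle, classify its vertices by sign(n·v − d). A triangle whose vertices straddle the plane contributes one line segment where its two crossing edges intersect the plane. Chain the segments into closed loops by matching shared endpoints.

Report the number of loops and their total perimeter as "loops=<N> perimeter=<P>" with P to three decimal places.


loops=2 perimeter=4.306

Straddling triangles (16 of 40):
  (v4,v8,v5) [+-+] → (0.2092, 2.12658, 0)–(0.2092, 1.83347, 0.344515)  len=0.4523
  (v5,v8,v9) [+--] → (0.2092, 1.83347, 0.344515)–(0.2092, 1.77776, 0.41)  len=0.0860
  (v5,v9,v6) [+-+] → (0.2092, 1.77776, 0.41)–(0.2092, 1.47593, 0.0551436)  len=0.4659
  (v6,v9,v10) [+--] → (0.2092, 1.47593, 0.0551436)–(0.2092, 1.42904, 0)  len=0.0724
  (v6,v10,v7) [+-+] → (0.2092, 1.42904, 0)–(0.2092, 1.70278, -0.321836)  len=0.4225
  (v7,v10,v11) [+--] → (0.2092, 1.70278, -0.321836)–(0.2092, 1.77776, -0.41)  len=0.1157
  (v7,v11,v4) [+-+] → (0.2092, 1.77776, -0.41)–(0.2092, 2.04744, -0.0930225)  len=0.4162
  (v4,v11,v8) [+--] → (0.2092, 2.04744, -0.0930225)–(0.2092, 2.12658, 0)  len=0.1221
  (v12,v16,v13) [-+-] → (0.2092, -2.12658, 0)–(0.2092, -2.04744, 0.0930225)  len=0.1221
  (v13,v16,v17) [-++] → (0.2092, -2.04744, 0.0930225)–(0.2092, -1.77776, 0.41)  len=0.4162
  (v13,v17,v14) [-+-] → (0.2092, -1.77776, 0.41)–(0.2092, -1.70278, 0.321836)  len=0.1157
  (v14,v17,v18) [-++] → (0.2092, -1.70278, 0.321836)–(0.2092, -1.42904, 0)  len=0.4225
  (v14,v18,v15) [-+-] → (0.2092, -1.42904, 0)–(0.2092, -1.47593, -0.0551436)  len=0.0724
  (v15,v18,v19) [-++] → (0.2092, -1.47593, -0.0551436)–(0.2092, -1.77776, -0.41)  len=0.4659
  (v15,v19,v12) [-+-] → (0.2092, -1.77776, -0.41)–(0.2092, -1.83347, -0.344515)  len=0.0860
  (v12,v19,v16) [-++] → (0.2092, -1.83347, -0.344515)–(0.2092, -2.12658, 0)  len=0.4523

Chained into 2 loop(s):
  loop 1: 8 segments, perimeter = 2.1531
  loop 2: 8 segments, perimeter = 2.1531
Total perimeter = 4.306


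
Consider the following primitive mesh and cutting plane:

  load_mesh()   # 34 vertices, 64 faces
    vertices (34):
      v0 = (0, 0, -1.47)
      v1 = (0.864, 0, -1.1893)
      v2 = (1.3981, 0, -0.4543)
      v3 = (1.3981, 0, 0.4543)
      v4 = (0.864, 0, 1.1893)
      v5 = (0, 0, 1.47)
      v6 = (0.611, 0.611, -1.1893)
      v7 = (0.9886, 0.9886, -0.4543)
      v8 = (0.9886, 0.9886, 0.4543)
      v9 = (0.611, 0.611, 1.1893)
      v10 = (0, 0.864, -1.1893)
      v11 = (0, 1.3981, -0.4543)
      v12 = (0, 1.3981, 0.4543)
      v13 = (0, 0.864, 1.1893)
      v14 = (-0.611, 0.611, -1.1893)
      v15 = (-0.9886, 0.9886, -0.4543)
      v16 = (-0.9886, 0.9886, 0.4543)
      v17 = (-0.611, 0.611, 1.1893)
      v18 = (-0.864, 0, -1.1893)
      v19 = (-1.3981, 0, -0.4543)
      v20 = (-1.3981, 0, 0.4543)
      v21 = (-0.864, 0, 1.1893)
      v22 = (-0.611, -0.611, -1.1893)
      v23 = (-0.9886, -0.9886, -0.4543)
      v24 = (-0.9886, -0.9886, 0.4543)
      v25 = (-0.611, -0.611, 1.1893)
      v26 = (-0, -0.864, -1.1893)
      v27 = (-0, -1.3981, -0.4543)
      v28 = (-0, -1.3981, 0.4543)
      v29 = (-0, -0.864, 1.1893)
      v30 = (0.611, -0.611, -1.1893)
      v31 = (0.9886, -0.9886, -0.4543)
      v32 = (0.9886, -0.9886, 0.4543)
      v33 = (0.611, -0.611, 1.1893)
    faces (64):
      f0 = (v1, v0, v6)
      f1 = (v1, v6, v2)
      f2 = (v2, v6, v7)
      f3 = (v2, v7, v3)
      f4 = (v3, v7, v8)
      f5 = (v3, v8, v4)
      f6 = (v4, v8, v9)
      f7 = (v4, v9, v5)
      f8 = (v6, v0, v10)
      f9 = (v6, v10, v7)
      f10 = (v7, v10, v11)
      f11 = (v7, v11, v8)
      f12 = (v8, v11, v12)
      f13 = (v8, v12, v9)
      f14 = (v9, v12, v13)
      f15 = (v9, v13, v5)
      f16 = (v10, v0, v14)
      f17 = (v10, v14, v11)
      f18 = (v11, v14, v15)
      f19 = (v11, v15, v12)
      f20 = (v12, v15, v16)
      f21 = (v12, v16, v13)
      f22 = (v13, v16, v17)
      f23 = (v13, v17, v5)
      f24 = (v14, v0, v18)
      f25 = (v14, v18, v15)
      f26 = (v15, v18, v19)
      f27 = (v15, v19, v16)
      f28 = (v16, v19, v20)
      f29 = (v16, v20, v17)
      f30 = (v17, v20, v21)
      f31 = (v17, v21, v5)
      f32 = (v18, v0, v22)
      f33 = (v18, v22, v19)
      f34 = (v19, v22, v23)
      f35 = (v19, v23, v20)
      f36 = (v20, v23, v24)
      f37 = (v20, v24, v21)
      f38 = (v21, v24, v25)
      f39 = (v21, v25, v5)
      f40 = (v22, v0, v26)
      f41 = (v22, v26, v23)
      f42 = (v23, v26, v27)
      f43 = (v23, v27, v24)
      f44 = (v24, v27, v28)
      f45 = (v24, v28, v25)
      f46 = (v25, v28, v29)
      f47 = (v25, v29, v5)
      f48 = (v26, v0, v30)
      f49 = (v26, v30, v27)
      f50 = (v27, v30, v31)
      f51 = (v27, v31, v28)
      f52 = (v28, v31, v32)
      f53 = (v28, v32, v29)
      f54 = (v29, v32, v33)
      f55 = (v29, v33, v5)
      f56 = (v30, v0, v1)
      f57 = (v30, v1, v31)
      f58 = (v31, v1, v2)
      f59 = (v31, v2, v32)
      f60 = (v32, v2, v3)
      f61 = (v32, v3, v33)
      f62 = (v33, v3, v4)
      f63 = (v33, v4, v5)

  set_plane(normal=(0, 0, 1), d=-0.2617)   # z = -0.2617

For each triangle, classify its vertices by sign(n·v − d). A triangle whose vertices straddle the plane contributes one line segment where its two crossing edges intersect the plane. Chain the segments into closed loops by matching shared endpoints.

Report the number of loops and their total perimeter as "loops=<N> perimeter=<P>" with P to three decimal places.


Straddling triangles (16 of 64):
  (v2,v7,v3) [--+] → (1.0754, 0.779042, -0.2617)–(1.3981, 0, -0.2617)  len=0.8432
  (v3,v7,v8) [+-+] → (1.0754, 0.779042, -0.2617)–(0.9886, 0.9886, -0.2617)  len=0.2268
  (v7,v11,v8) [--+] → (0.209558, 1.3113, -0.2617)–(0.9886, 0.9886, -0.2617)  len=0.8432
  (v8,v11,v12) [+-+] → (0.209558, 1.3113, -0.2617)–(0, 1.3981, -0.2617)  len=0.2268
  (v11,v15,v12) [--+] → (-0.779042, 1.0754, -0.2617)–(0, 1.3981, -0.2617)  len=0.8432
  (v12,v15,v16) [+-+] → (-0.779042, 1.0754, -0.2617)–(-0.9886, 0.9886, -0.2617)  len=0.2268
  (v15,v19,v16) [--+] → (-1.3113, 0.209558, -0.2617)–(-0.9886, 0.9886, -0.2617)  len=0.8432
  (v16,v19,v20) [+-+] → (-1.3113, 0.209558, -0.2617)–(-1.3981, 0, -0.2617)  len=0.2268
  (v19,v23,v20) [--+] → (-1.0754, -0.779042, -0.2617)–(-1.3981, 0, -0.2617)  len=0.8432
  (v20,v23,v24) [+-+] → (-1.0754, -0.779042, -0.2617)–(-0.9886, -0.9886, -0.2617)  len=0.2268
  (v23,v27,v24) [--+] → (-0.209558, -1.3113, -0.2617)–(-0.9886, -0.9886, -0.2617)  len=0.8432
  (v24,v27,v28) [+-+] → (-0.209558, -1.3113, -0.2617)–(0, -1.3981, -0.2617)  len=0.2268
  (v27,v31,v28) [--+] → (0.779042, -1.0754, -0.2617)–(0, -1.3981, -0.2617)  len=0.8432
  (v28,v31,v32) [+-+] → (0.779042, -1.0754, -0.2617)–(0.9886, -0.9886, -0.2617)  len=0.2268
  (v31,v2,v32) [--+] → (1.3113, -0.209558, -0.2617)–(0.9886, -0.9886, -0.2617)  len=0.8432
  (v32,v2,v3) [+-+] → (1.3113, -0.209558, -0.2617)–(1.3981, 0, -0.2617)  len=0.2268

Chained into 1 loop(s):
  loop 1: 16 segments, perimeter = 8.5604
Total perimeter = 8.560

loops=1 perimeter=8.560


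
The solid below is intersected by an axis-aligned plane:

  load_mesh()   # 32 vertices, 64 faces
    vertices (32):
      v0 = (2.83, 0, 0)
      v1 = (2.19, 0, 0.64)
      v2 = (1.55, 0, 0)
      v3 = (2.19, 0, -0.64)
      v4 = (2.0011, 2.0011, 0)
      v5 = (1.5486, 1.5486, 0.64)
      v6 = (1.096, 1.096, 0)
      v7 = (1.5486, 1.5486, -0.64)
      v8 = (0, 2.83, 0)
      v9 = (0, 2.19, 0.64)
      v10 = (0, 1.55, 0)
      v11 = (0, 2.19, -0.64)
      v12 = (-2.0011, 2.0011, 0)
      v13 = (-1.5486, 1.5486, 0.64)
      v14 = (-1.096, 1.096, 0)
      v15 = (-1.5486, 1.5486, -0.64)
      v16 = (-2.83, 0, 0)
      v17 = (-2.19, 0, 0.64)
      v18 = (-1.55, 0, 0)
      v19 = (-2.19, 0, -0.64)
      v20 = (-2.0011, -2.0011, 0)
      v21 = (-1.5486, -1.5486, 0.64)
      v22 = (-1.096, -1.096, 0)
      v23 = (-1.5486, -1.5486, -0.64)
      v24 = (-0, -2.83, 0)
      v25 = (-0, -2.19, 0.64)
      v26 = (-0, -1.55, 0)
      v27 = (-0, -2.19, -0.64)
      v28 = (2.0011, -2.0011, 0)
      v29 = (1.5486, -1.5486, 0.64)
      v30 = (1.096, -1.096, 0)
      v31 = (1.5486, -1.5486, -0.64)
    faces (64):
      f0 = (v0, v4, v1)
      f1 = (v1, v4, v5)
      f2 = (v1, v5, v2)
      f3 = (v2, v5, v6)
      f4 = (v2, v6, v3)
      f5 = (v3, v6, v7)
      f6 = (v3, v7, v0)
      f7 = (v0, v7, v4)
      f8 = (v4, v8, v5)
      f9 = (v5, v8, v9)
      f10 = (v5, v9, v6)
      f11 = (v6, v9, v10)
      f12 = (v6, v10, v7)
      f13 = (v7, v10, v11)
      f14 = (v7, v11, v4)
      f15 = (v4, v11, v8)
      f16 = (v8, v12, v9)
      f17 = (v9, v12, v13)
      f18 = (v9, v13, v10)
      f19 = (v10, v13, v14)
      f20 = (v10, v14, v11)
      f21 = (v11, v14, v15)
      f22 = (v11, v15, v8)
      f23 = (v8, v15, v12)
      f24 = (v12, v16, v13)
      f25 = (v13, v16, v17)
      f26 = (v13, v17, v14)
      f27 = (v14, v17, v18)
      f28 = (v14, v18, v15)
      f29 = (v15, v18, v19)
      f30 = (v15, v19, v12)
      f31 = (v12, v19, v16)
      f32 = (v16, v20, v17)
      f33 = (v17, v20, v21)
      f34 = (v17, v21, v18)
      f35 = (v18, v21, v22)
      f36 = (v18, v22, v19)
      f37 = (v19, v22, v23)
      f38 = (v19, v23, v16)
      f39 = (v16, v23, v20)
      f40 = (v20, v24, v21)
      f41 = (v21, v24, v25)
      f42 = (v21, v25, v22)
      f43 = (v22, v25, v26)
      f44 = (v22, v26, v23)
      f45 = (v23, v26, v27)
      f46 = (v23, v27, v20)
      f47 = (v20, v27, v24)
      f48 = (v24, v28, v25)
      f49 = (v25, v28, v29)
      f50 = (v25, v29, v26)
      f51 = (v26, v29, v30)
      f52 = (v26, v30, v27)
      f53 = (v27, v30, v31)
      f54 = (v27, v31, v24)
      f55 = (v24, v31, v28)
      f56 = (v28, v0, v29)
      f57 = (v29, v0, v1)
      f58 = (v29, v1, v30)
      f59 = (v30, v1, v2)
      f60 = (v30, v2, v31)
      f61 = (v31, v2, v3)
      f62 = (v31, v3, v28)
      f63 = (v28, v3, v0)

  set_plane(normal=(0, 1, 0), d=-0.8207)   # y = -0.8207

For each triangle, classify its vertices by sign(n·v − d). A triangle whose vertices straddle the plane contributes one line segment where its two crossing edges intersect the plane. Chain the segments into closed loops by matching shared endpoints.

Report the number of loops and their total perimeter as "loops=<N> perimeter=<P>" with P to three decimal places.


Straddling triangles (16 of 64):
  (v16,v20,v17) [+-+] → (-2.49005, -0.8207, 0)–(-2.11253, -0.8207, 0.37752)  len=0.5339
  (v17,v20,v21) [+--] → (-2.11253, -0.8207, 0.37752)–(-1.85008, -0.8207, 0.64)  len=0.3712
  (v17,v21,v18) [+-+] → (-1.85008, -0.8207, 0.64)–(-1.54926, -0.8207, 0.339176)  len=0.4254
  (v18,v21,v22) [+--] → (-1.54926, -0.8207, 0.339176)–(-1.21004, -0.8207, 0)  len=0.4797
  (v18,v22,v19) [+-+] → (-1.21004, -0.8207, 0)–(-1.3708, -0.8207, -0.160759)  len=0.2273
  (v19,v22,v23) [+--] → (-1.3708, -0.8207, -0.160759)–(-1.85008, -0.8207, -0.64)  len=0.6778
  (v19,v23,v16) [+-+] → (-1.85008, -0.8207, -0.64)–(-2.15091, -0.8207, -0.339176)  len=0.4254
  (v16,v23,v20) [+--] → (-2.15091, -0.8207, -0.339176)–(-2.49005, -0.8207, 0)  len=0.4796
  (v28,v0,v29) [-+-] → (2.49005, -0.8207, 0)–(2.15091, -0.8207, 0.339176)  len=0.4796
  (v29,v0,v1) [-++] → (2.15091, -0.8207, 0.339176)–(1.85008, -0.8207, 0.64)  len=0.4254
  (v29,v1,v30) [-+-] → (1.85008, -0.8207, 0.64)–(1.3708, -0.8207, 0.160759)  len=0.6778
  (v30,v1,v2) [-++] → (1.3708, -0.8207, 0.160759)–(1.21004, -0.8207, 0)  len=0.2273
  (v30,v2,v31) [-+-] → (1.21004, -0.8207, 0)–(1.54926, -0.8207, -0.339176)  len=0.4797
  (v31,v2,v3) [-++] → (1.54926, -0.8207, -0.339176)–(1.85008, -0.8207, -0.64)  len=0.4254
  (v31,v3,v28) [-+-] → (1.85008, -0.8207, -0.64)–(2.11253, -0.8207, -0.37752)  len=0.3712
  (v28,v3,v0) [-++] → (2.11253, -0.8207, -0.37752)–(2.49005, -0.8207, 0)  len=0.5339

Chained into 2 loop(s):
  loop 1: 8 segments, perimeter = 3.6204
  loop 2: 8 segments, perimeter = 3.6204
Total perimeter = 7.241

loops=2 perimeter=7.241


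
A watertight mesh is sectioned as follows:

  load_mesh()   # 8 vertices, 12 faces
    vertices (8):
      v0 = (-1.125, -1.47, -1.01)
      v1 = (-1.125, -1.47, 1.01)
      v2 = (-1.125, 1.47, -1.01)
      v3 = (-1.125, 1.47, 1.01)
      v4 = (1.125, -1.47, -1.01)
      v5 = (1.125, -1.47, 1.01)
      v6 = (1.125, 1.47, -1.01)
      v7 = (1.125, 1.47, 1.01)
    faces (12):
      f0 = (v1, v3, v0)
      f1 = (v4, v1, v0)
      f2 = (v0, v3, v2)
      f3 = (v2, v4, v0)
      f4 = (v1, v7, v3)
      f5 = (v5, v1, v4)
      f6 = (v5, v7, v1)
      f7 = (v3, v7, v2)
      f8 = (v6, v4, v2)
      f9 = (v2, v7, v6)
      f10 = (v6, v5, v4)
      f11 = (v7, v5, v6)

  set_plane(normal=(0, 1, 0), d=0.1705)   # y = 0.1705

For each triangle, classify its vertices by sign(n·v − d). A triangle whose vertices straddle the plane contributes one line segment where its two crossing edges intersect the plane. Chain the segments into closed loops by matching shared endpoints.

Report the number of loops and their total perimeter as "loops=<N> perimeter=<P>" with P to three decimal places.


Straddling triangles (8 of 12):
  (v1,v3,v0) [-+-] → (-1.125, 0.1705, 1.01)–(-1.125, 0.1705, 0.117146)  len=0.8929
  (v0,v3,v2) [-++] → (-1.125, 0.1705, 0.117146)–(-1.125, 0.1705, -1.01)  len=1.1271
  (v2,v4,v0) [+--] → (-0.130485, 0.1705, -1.01)–(-1.125, 0.1705, -1.01)  len=0.9945
  (v1,v7,v3) [-++] → (0.130485, 0.1705, 1.01)–(-1.125, 0.1705, 1.01)  len=1.2555
  (v5,v7,v1) [-+-] → (1.125, 0.1705, 1.01)–(0.130485, 0.1705, 1.01)  len=0.9945
  (v6,v4,v2) [+-+] → (1.125, 0.1705, -1.01)–(-0.130485, 0.1705, -1.01)  len=1.2555
  (v6,v5,v4) [+--] → (1.125, 0.1705, -0.117146)–(1.125, 0.1705, -1.01)  len=0.8929
  (v7,v5,v6) [+-+] → (1.125, 0.1705, 1.01)–(1.125, 0.1705, -0.117146)  len=1.1271

Chained into 1 loop(s):
  loop 1: 8 segments, perimeter = 8.5400
Total perimeter = 8.540

loops=1 perimeter=8.540


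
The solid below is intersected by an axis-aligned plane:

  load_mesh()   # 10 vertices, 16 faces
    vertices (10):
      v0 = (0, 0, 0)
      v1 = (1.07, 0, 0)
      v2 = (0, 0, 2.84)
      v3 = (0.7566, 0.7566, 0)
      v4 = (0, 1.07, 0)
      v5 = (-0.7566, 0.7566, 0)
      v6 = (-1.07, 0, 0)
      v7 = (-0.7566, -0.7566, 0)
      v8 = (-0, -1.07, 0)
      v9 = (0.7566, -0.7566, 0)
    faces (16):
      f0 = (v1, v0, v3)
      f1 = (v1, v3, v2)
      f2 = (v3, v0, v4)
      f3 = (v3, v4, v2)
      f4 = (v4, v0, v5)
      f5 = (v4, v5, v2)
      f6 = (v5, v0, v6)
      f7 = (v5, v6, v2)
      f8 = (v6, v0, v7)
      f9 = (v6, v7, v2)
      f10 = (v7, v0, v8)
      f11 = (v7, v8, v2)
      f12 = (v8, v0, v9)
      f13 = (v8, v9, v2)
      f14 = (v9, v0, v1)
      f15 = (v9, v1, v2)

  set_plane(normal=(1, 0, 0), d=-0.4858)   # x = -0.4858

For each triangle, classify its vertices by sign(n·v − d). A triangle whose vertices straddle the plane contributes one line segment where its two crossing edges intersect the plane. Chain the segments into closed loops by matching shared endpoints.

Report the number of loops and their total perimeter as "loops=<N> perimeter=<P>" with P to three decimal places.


Straddling triangles (8 of 16):
  (v4,v0,v5) [++-] → (-0.4858, 0.4858, 0)–(-0.4858, 0.868771, 0)  len=0.3830
  (v4,v5,v2) [+-+] → (-0.4858, 0.868771, 0)–(-0.4858, 0.4858, 1.01648)  len=1.0862
  (v5,v0,v6) [-+-] → (-0.4858, 0.4858, 0)–(-0.4858, 0, 0)  len=0.4858
  (v5,v6,v2) [--+] → (-0.4858, 0, 1.55059)–(-0.4858, 0.4858, 1.01648)  len=0.7220
  (v6,v0,v7) [-+-] → (-0.4858, 0, 0)–(-0.4858, -0.4858, 0)  len=0.4858
  (v6,v7,v2) [--+] → (-0.4858, -0.4858, 1.01648)–(-0.4858, 0, 1.55059)  len=0.7220
  (v7,v0,v8) [-++] → (-0.4858, -0.4858, 0)–(-0.4858, -0.868771, 0)  len=0.3830
  (v7,v8,v2) [-++] → (-0.4858, -0.868771, 0)–(-0.4858, -0.4858, 1.01648)  len=1.0862

Chained into 1 loop(s):
  loop 1: 8 segments, perimeter = 5.3540
Total perimeter = 5.354

loops=1 perimeter=5.354


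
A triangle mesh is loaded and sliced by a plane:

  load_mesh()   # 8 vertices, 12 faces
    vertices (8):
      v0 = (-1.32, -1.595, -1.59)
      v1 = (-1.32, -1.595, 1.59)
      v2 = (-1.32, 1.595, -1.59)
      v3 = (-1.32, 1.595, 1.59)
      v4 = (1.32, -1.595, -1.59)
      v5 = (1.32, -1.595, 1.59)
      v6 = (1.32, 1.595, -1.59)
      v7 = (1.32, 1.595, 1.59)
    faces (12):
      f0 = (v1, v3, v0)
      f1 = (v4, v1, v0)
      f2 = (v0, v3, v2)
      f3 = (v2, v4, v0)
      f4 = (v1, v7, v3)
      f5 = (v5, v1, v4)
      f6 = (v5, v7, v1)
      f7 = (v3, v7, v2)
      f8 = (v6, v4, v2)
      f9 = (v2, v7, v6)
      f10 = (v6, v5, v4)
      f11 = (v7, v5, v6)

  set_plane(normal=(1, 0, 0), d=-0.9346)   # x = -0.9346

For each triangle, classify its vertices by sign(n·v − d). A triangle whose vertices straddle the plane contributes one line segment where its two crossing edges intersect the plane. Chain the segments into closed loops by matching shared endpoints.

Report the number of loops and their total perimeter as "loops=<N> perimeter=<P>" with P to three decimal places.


loops=1 perimeter=12.740

Straddling triangles (8 of 12):
  (v4,v1,v0) [+--] → (-0.9346, -1.595, 1.12577)–(-0.9346, -1.595, -1.59)  len=2.7158
  (v2,v4,v0) [-+-] → (-0.9346, 1.12931, -1.59)–(-0.9346, -1.595, -1.59)  len=2.7243
  (v1,v7,v3) [-+-] → (-0.9346, -1.12931, 1.59)–(-0.9346, 1.595, 1.59)  len=2.7243
  (v5,v1,v4) [+-+] → (-0.9346, -1.595, 1.59)–(-0.9346, -1.595, 1.12577)  len=0.4642
  (v5,v7,v1) [++-] → (-0.9346, -1.12931, 1.59)–(-0.9346, -1.595, 1.59)  len=0.4657
  (v3,v7,v2) [-+-] → (-0.9346, 1.595, 1.59)–(-0.9346, 1.595, -1.12577)  len=2.7158
  (v6,v4,v2) [++-] → (-0.9346, 1.12931, -1.59)–(-0.9346, 1.595, -1.59)  len=0.4657
  (v2,v7,v6) [-++] → (-0.9346, 1.595, -1.12577)–(-0.9346, 1.595, -1.59)  len=0.4642

Chained into 1 loop(s):
  loop 1: 8 segments, perimeter = 12.7400
Total perimeter = 12.740


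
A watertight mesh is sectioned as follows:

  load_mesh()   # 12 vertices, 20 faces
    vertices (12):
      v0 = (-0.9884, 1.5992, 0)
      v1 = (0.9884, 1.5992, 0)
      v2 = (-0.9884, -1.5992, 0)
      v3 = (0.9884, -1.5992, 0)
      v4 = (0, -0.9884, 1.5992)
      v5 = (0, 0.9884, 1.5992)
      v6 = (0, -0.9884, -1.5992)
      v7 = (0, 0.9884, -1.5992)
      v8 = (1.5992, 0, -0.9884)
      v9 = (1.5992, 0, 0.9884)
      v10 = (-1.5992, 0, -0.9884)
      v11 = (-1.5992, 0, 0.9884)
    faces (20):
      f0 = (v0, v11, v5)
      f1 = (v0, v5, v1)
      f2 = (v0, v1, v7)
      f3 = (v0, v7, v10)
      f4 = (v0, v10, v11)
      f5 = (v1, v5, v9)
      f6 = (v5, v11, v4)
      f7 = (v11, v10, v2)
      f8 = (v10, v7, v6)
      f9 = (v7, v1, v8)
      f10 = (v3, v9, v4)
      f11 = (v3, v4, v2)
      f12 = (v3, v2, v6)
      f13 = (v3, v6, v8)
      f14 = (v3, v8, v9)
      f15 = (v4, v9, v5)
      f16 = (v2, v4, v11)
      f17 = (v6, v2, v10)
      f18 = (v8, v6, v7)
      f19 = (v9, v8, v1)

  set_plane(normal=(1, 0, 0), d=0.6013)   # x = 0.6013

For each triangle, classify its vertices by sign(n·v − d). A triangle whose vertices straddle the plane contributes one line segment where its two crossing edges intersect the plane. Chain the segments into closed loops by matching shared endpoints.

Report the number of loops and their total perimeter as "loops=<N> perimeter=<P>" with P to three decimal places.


Straddling triangles (10 of 20):
  (v0,v5,v1) [--+] → (0.6013, 1.35998, 0.626316)–(0.6013, 1.5992, 0)  len=0.6704
  (v0,v1,v7) [-+-] → (0.6013, 1.5992, 0)–(0.6013, 1.35998, -0.626316)  len=0.6704
  (v1,v5,v9) [+-+] → (0.6013, 1.35998, 0.626316)–(0.6013, 0.616761, 1.36954)  len=1.0511
  (v7,v1,v8) [-++] → (0.6013, 1.35998, -0.626316)–(0.6013, 0.616761, -1.36954)  len=1.0511
  (v3,v9,v4) [++-] → (0.6013, -0.616761, 1.36954)–(0.6013, -1.35998, 0.626316)  len=1.0511
  (v3,v4,v2) [+--] → (0.6013, -1.35998, 0.626316)–(0.6013, -1.5992, 0)  len=0.6704
  (v3,v2,v6) [+--] → (0.6013, -1.5992, 0)–(0.6013, -1.35998, -0.626316)  len=0.6704
  (v3,v6,v8) [+-+] → (0.6013, -1.35998, -0.626316)–(0.6013, -0.616761, -1.36954)  len=1.0511
  (v4,v9,v5) [-+-] → (0.6013, -0.616761, 1.36954)–(0.6013, 0.616761, 1.36954)  len=1.2335
  (v8,v6,v7) [+--] → (0.6013, -0.616761, -1.36954)–(0.6013, 0.616761, -1.36954)  len=1.2335

Chained into 1 loop(s):
  loop 1: 10 segments, perimeter = 9.3531
Total perimeter = 9.353

loops=1 perimeter=9.353


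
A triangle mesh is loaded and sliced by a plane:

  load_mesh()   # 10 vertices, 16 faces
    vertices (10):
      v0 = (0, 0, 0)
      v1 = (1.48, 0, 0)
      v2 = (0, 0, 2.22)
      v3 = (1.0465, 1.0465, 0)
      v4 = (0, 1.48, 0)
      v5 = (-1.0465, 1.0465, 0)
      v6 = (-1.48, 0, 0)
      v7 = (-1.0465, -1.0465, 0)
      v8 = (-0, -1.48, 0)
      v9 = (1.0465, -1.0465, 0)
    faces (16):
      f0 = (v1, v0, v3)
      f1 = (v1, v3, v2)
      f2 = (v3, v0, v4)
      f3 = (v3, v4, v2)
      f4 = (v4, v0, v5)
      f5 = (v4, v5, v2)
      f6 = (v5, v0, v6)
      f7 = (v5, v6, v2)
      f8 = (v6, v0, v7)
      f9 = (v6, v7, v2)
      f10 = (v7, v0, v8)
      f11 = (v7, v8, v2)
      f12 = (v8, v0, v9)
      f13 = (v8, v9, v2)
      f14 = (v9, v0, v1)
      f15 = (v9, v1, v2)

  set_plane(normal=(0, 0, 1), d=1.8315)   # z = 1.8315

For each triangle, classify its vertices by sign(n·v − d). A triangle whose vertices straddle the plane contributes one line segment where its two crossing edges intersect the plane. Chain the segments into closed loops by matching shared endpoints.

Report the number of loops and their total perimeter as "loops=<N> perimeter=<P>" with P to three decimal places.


Straddling triangles (8 of 16):
  (v1,v3,v2) [--+] → (0.183138, 0.183138, 1.8315)–(0.259, 0, 1.8315)  len=0.1982
  (v3,v4,v2) [--+] → (0, 0.259, 1.8315)–(0.183138, 0.183138, 1.8315)  len=0.1982
  (v4,v5,v2) [--+] → (-0.183138, 0.183138, 1.8315)–(0, 0.259, 1.8315)  len=0.1982
  (v5,v6,v2) [--+] → (-0.259, 0, 1.8315)–(-0.183138, 0.183138, 1.8315)  len=0.1982
  (v6,v7,v2) [--+] → (-0.183138, -0.183138, 1.8315)–(-0.259, 0, 1.8315)  len=0.1982
  (v7,v8,v2) [--+] → (0, -0.259, 1.8315)–(-0.183138, -0.183138, 1.8315)  len=0.1982
  (v8,v9,v2) [--+] → (0.183138, -0.183138, 1.8315)–(0, -0.259, 1.8315)  len=0.1982
  (v9,v1,v2) [--+] → (0.259, 0, 1.8315)–(0.183138, -0.183138, 1.8315)  len=0.1982

Chained into 1 loop(s):
  loop 1: 8 segments, perimeter = 1.5858
Total perimeter = 1.586

loops=1 perimeter=1.586


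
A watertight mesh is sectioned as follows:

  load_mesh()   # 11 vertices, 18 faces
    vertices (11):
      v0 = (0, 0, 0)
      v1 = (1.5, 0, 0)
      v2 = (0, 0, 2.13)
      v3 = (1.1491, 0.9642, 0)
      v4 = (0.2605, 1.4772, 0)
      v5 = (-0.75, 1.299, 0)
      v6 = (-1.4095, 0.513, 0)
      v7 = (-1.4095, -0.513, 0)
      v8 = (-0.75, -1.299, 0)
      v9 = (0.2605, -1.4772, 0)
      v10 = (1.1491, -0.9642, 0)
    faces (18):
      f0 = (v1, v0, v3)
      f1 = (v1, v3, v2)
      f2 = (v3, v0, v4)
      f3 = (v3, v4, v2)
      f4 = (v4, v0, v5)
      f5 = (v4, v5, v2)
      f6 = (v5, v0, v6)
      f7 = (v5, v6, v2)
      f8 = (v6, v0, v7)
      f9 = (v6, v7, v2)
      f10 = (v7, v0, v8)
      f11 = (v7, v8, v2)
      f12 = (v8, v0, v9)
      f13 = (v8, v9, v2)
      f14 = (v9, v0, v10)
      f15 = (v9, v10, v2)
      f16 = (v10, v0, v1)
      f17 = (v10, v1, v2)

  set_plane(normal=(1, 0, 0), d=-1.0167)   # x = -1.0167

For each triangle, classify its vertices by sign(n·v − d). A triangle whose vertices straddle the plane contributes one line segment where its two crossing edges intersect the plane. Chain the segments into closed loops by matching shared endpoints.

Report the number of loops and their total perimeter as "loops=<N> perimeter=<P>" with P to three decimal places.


loops=1 perimeter=4.406

Straddling triangles (6 of 18):
  (v5,v0,v6) [++-] → (-1.0167, 0.370037, 0)–(-1.0167, 0.981144, 0)  len=0.6111
  (v5,v6,v2) [+-+] → (-1.0167, 0.981144, 0)–(-1.0167, 0.370037, 0.593589)  len=0.8519
  (v6,v0,v7) [-+-] → (-1.0167, 0.370037, 0)–(-1.0167, -0.370037, 0)  len=0.7401
  (v6,v7,v2) [--+] → (-1.0167, -0.370037, 0.593589)–(-1.0167, 0.370037, 0.593589)  len=0.7401
  (v7,v0,v8) [-++] → (-1.0167, -0.370037, 0)–(-1.0167, -0.981144, 0)  len=0.6111
  (v7,v8,v2) [-++] → (-1.0167, -0.981144, 0)–(-1.0167, -0.370037, 0.593589)  len=0.8519

Chained into 1 loop(s):
  loop 1: 6 segments, perimeter = 4.4062
Total perimeter = 4.406


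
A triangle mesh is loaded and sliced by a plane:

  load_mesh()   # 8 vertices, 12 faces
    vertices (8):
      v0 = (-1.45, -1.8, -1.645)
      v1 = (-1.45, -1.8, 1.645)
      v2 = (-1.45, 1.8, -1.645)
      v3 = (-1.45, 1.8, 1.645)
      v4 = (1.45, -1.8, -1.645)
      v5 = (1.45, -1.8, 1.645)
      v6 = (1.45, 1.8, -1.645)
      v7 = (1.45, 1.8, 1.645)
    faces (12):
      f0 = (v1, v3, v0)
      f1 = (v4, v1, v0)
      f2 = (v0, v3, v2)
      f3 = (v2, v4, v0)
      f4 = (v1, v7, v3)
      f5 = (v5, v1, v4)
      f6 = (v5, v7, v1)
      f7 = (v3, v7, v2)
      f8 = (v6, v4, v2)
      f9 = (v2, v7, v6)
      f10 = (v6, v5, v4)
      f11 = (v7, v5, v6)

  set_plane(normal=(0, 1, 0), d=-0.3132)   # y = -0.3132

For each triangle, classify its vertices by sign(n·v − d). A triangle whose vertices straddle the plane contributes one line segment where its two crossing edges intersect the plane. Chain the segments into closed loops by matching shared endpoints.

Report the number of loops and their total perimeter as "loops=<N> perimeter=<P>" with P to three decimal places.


loops=1 perimeter=12.380

Straddling triangles (8 of 12):
  (v1,v3,v0) [-+-] → (-1.45, -0.3132, 1.645)–(-1.45, -0.3132, -0.28623)  len=1.9312
  (v0,v3,v2) [-++] → (-1.45, -0.3132, -0.28623)–(-1.45, -0.3132, -1.645)  len=1.3588
  (v2,v4,v0) [+--] → (0.2523, -0.3132, -1.645)–(-1.45, -0.3132, -1.645)  len=1.7023
  (v1,v7,v3) [-++] → (-0.2523, -0.3132, 1.645)–(-1.45, -0.3132, 1.645)  len=1.1977
  (v5,v7,v1) [-+-] → (1.45, -0.3132, 1.645)–(-0.2523, -0.3132, 1.645)  len=1.7023
  (v6,v4,v2) [+-+] → (1.45, -0.3132, -1.645)–(0.2523, -0.3132, -1.645)  len=1.1977
  (v6,v5,v4) [+--] → (1.45, -0.3132, 0.28623)–(1.45, -0.3132, -1.645)  len=1.9312
  (v7,v5,v6) [+-+] → (1.45, -0.3132, 1.645)–(1.45, -0.3132, 0.28623)  len=1.3588

Chained into 1 loop(s):
  loop 1: 8 segments, perimeter = 12.3800
Total perimeter = 12.380


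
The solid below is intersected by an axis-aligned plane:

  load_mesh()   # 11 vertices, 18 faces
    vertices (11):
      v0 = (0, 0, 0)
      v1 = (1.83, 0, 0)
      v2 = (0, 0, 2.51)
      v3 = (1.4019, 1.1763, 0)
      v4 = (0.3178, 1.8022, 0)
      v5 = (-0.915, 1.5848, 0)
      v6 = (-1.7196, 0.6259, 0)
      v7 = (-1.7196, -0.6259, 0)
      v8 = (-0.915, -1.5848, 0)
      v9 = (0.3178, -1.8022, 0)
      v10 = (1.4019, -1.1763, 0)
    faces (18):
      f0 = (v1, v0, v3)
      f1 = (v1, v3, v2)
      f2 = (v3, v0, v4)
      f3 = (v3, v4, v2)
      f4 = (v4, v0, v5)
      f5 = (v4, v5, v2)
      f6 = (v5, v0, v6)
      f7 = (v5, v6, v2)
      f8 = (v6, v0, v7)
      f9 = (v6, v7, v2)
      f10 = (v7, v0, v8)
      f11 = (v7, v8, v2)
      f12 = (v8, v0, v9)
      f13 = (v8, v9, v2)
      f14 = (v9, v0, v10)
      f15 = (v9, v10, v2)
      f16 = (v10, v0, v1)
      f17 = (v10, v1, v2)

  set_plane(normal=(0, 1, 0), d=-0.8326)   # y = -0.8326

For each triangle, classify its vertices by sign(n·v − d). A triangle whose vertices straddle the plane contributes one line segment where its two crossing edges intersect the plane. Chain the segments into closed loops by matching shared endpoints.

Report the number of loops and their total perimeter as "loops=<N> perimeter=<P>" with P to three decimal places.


loops=1 perimeter=7.273

Straddling triangles (8 of 18):
  (v7,v0,v8) [++-] → (-0.48071, -0.8326, 0)–(-1.54616, -0.8326, 0)  len=1.0655
  (v7,v8,v2) [+-+] → (-1.54616, -0.8326, 0)–(-0.48071, -0.8326, 1.19133)  len=1.5983
  (v8,v0,v9) [-+-] → (-0.48071, -0.8326, 0)–(0.146821, -0.8326, 0)  len=0.6275
  (v8,v9,v2) [--+] → (0.146821, -0.8326, 1.3504)–(-0.48071, -0.8326, 1.19133)  len=0.6474
  (v9,v0,v10) [-+-] → (0.146821, -0.8326, 0)–(0.992283, -0.8326, 0)  len=0.8455
  (v9,v10,v2) [--+] → (0.992283, -0.8326, 0.73339)–(0.146821, -0.8326, 1.3504)  len=1.0467
  (v10,v0,v1) [-++] → (0.992283, -0.8326, 0)–(1.52699, -0.8326, 0)  len=0.5347
  (v10,v1,v2) [-++] → (1.52699, -0.8326, 0)–(0.992283, -0.8326, 0.73339)  len=0.9076

Chained into 1 loop(s):
  loop 1: 8 segments, perimeter = 7.2731
Total perimeter = 7.273


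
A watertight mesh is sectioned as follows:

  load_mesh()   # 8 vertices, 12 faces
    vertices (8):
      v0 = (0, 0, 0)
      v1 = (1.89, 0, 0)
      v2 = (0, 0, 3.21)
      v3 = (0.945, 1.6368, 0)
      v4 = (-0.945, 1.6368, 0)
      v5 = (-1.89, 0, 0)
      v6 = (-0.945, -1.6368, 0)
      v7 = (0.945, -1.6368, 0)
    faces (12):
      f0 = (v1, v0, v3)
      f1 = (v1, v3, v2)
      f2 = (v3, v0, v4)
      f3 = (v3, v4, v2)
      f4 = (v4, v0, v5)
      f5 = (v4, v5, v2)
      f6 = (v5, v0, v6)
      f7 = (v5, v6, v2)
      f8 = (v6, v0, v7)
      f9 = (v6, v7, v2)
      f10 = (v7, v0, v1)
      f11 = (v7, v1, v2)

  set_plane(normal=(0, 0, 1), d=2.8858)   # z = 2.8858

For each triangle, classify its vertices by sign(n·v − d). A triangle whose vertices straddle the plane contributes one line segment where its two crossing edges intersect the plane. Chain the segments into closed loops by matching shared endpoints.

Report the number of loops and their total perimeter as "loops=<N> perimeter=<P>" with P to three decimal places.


loops=1 perimeter=1.145

Straddling triangles (6 of 12):
  (v1,v3,v2) [--+] → (0.0954421, 0.165312, 2.8858)–(0.190884, 0, 2.8858)  len=0.1909
  (v3,v4,v2) [--+] → (-0.0954421, 0.165312, 2.8858)–(0.0954421, 0.165312, 2.8858)  len=0.1909
  (v4,v5,v2) [--+] → (-0.190884, 0, 2.8858)–(-0.0954421, 0.165312, 2.8858)  len=0.1909
  (v5,v6,v2) [--+] → (-0.0954421, -0.165312, 2.8858)–(-0.190884, 0, 2.8858)  len=0.1909
  (v6,v7,v2) [--+] → (0.0954421, -0.165312, 2.8858)–(-0.0954421, -0.165312, 2.8858)  len=0.1909
  (v7,v1,v2) [--+] → (0.190884, 0, 2.8858)–(0.0954421, -0.165312, 2.8858)  len=0.1909

Chained into 1 loop(s):
  loop 1: 6 segments, perimeter = 1.1453
Total perimeter = 1.145
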